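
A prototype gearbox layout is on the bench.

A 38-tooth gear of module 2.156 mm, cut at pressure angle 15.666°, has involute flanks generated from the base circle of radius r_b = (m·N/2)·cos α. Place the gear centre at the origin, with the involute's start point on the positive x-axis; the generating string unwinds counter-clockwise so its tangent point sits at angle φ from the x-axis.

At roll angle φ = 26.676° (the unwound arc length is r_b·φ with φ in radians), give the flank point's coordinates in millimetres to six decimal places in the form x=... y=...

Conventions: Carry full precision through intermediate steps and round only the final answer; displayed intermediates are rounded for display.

x=43.488305 y=1.298349

recognized (one wheel, involute flank): single-mesh tooth geometry, m = 2.156, N = 38
pitch radius r_p = m·N/2 = 2.156·38/2 = 40.964000
base radius r_b = r_p·cos α = 40.964000·cos 15.666° = 39.442276
roll angle φ = 26.676° = 0.46558403 rad
x = r_b·(cos φ + φ·sin φ) = 43.488305
y = r_b·(sin φ − φ·cos φ) = 1.298349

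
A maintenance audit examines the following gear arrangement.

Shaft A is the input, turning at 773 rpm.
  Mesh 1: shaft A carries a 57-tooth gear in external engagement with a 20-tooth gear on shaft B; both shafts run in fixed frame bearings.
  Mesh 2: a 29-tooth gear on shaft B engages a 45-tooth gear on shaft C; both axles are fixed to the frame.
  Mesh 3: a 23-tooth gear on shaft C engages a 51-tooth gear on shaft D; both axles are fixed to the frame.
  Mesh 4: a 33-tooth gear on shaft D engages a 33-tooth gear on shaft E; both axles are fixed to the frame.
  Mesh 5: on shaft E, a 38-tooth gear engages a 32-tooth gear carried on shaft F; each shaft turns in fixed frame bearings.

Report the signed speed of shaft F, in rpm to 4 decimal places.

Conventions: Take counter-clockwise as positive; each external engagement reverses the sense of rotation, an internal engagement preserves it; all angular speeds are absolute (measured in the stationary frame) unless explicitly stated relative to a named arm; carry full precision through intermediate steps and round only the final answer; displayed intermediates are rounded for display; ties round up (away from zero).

-760.3282 rpm

recognized (6 fixed axles, 5 meshes): fixed-axis compound train
mesh 1 [57T→20T]: ω = 773.0000×57/20 = 2203.0500 rpm, sense flips to −
mesh 2 [29T→45T]: ω = 2203.0500×29/45 = 1419.7433 rpm, sense flips to +
mesh 3 [23T→51T]: ω = 1419.7433×23/51 = 640.2764 rpm, sense flips to −
mesh 4 [33T→33T]: ω = 640.2764×33/33 = 640.2764 rpm, sense flips to +
mesh 5 [38T→32T]: ω = 640.2764×38/32 = 760.3282 rpm, sense flips to −
signed output speed = -760.3282 rpm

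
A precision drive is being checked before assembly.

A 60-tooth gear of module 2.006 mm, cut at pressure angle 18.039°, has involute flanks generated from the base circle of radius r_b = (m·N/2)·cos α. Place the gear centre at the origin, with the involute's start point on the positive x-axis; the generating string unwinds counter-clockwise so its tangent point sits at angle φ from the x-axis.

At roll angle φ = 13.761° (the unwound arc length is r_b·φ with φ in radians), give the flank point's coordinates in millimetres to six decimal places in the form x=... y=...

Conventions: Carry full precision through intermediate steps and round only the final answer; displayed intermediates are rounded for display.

x=58.848577 y=0.262734

topology: single-mesh involute geometry — m = 2.006, N = 60
pitch radius r_p = m·N/2 = 2.006·60/2 = 60.180000
base radius r_b = r_p·cos α = 60.180000·cos 18.039° = 57.221910
roll angle φ = 13.761° = 0.24017476 rad
x = r_b·(cos φ + φ·sin φ) = 58.848577
y = r_b·(sin φ − φ·cos φ) = 0.262734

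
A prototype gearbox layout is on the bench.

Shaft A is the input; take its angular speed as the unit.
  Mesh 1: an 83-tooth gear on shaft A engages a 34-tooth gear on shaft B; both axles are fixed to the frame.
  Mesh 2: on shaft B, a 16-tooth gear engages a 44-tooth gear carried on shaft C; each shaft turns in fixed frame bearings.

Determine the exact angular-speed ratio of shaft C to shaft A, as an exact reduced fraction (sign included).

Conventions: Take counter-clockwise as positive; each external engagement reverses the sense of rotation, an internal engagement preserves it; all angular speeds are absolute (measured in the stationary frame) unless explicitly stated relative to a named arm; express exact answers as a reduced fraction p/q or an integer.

class = fixed-axis compound train [2 meshes; 2 ratios multiply, 2 sense flips]
mesh 1 [83T→34T]: running ratio 83/34, sense −
mesh 2 [16T→44T]: running ratio 166/187, sense +
ω_out/ω_in = 166/187

166/187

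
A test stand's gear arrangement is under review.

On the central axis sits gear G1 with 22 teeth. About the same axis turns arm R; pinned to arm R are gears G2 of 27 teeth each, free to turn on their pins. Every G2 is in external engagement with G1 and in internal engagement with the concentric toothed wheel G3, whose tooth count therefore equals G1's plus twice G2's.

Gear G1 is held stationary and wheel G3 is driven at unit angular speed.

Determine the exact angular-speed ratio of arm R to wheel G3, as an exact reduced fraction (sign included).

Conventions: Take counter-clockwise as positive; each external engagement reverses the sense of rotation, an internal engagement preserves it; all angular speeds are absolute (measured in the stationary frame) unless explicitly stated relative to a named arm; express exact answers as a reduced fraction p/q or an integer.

topology: planetary set — G1 22T / G2 27T / G3 76T, arm = carrier (Willis)
ring teeth: 22 + 2·27 = 76
22(ω_sun−ω_arm) = −76(ω_ring−ω_arm),  ω_sun = 0, ω_ring = 1
22(0−ω_arm) = −76(1−ω_arm)  ⇒  98·ω_arm = 76  ⇒  ω_arm = 38/49
ω_out/ω_in = 38/49

38/49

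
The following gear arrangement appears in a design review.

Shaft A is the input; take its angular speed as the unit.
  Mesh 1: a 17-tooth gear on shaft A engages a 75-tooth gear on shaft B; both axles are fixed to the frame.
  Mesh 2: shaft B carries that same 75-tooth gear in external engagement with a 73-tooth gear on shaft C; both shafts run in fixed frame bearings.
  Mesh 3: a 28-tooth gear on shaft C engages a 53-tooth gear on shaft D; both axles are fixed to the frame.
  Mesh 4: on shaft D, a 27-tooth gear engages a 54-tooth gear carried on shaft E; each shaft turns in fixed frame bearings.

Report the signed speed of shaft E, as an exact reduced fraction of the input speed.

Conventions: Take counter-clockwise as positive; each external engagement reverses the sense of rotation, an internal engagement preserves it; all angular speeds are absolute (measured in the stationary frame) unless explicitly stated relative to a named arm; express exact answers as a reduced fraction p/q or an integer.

4-mesh fixed-axis compound train (all bearings frame-fixed)
mesh 1 [17T→75T]: |ω|/ω_in = 1×17/75 = 17/75, sense flips to −
mesh 2 [75T→73T]: |ω|/ω_in = (17/75)×75/73 = 17/73, sense flips to +
mesh 3 [28T→53T]: |ω|/ω_in = (17/73)×28/53 = 476/3869, sense flips to −
mesh 4 [27T→54T]: |ω|/ω_in = (476/3869)×27/54 = 238/3869, sense flips to +
signed output speed (× input speed) = 238/3869

238/3869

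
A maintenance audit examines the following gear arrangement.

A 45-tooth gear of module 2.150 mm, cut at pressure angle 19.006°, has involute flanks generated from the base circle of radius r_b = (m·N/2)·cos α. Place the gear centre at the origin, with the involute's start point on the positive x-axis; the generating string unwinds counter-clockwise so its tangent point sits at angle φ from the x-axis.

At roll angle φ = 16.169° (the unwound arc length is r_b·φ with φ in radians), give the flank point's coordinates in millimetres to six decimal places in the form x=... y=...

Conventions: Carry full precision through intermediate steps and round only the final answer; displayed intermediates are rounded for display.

topology: single-mesh involute geometry — m = 2.150, N = 45
pitch radius r_p = m·N/2 = 2.150·45/2 = 48.375000
base radius r_b = r_p·cos α = 48.375000·cos 19.006° = 45.737812
roll angle φ = 16.169° = 0.28220229 rad
x = r_b·(cos φ + φ·sin φ) = 47.522949
y = r_b·(sin φ − φ·cos φ) = 0.339917

x=47.522949 y=0.339917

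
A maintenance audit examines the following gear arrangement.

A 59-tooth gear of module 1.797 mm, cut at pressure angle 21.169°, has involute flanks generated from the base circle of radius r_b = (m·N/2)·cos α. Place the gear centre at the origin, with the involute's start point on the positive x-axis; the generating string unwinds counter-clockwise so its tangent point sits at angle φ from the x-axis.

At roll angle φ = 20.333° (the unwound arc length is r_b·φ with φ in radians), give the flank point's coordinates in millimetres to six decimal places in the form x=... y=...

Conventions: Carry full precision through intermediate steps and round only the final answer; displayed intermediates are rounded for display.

recognized (one wheel, involute flank): single-mesh tooth geometry, m = 1.797, N = 59
pitch radius r_p = m·N/2 = 1.797·59/2 = 53.011500
base radius r_b = r_p·cos α = 53.011500·cos 21.169° = 49.434248
roll angle φ = 20.333° = 0.35487780 rad
x = r_b·(cos φ + φ·sin φ) = 52.449757
y = r_b·(sin φ − φ·cos φ) = 0.727217

x=52.449757 y=0.727217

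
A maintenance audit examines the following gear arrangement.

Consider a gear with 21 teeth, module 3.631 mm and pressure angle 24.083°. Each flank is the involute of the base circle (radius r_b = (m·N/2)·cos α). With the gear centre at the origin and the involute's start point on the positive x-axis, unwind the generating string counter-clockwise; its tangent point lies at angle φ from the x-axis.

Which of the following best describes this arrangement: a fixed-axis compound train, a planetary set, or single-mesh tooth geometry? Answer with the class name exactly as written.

topology: single-mesh involute geometry — m = 3.631, N = 21
classification: single-mesh tooth geometry

single-mesh tooth geometry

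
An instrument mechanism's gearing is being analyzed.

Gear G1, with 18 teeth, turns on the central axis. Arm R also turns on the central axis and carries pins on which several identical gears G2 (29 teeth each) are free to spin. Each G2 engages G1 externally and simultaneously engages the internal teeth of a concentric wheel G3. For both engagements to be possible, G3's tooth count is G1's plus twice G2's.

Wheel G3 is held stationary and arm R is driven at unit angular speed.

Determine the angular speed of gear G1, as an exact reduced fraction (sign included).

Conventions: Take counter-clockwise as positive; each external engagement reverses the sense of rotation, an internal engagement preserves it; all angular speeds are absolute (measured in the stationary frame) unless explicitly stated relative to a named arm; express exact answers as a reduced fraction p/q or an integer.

class = planetary set [G3 = 18+2·29 = 76; Willis about the carrier]
ring teeth: 18 + 2·29 = 76
18(ω_sun−ω_arm) = −76(ω_ring−ω_arm),  ω_ring = 0, ω_arm = 1
ω_sun = 1 − (76/18)(0−1) = 47/9
exact speed ratio = 47/9

47/9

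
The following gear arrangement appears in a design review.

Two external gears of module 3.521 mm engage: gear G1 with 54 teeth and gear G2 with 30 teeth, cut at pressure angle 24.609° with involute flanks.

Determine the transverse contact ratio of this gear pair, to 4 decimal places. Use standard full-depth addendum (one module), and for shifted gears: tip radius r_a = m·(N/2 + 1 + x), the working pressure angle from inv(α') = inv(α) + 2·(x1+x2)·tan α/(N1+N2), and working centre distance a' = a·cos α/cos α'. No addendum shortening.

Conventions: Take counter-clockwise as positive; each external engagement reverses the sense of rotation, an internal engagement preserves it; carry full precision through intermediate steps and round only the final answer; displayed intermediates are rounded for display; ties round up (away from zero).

1.5219

single-mesh involute tooth geometry (54T engaging 30T at module 3.521)
base radii: r_b1 = 86.432132, r_b2 = 48.017851
tip radii: r_a1 = 98.588000, r_a2 = 56.336000
no profile shift: α' = α, a' = a
action lengths: √(r_a1²−r_b1²) = 47.424470, √(r_a2²−r_b2²) = 29.462364
base pitch p_b = π·m·cos α = 10.056835
CR = (47.424470 + 29.462364 − 147.882000·sin 24.60900°)/10.056835 = 1.521878
contact ratio ≈ 1.5219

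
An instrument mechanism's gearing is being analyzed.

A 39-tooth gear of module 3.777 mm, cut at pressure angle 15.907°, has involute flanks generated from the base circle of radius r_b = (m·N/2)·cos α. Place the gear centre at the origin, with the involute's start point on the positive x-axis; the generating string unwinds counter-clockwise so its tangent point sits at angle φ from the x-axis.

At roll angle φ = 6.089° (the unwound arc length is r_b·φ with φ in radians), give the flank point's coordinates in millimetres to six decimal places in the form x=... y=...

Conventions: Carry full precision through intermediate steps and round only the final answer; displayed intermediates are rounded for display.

x=71.230079 y=0.028306

recognized (one wheel, involute flank): single-mesh tooth geometry, m = 3.777, N = 39
pitch radius r_p = m·N/2 = 3.777·39/2 = 73.651500
base radius r_b = r_p·cos α = 73.651500·cos 15.907° = 70.831224
roll angle φ = 6.089° = 0.10627310 rad
x = r_b·(cos φ + φ·sin φ) = 71.230079
y = r_b·(sin φ − φ·cos φ) = 0.028306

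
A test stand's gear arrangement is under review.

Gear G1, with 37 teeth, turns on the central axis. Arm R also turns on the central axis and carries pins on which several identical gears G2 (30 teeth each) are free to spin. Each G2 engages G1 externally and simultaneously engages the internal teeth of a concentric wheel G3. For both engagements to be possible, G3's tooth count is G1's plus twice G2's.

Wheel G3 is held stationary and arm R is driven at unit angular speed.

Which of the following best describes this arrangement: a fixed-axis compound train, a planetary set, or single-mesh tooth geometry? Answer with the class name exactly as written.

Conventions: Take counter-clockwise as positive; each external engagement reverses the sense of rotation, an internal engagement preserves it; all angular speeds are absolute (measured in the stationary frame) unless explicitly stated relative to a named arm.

planetary set

recognized (axles ride arm R): planetary set, 37/30/97 teeth
classification: planetary set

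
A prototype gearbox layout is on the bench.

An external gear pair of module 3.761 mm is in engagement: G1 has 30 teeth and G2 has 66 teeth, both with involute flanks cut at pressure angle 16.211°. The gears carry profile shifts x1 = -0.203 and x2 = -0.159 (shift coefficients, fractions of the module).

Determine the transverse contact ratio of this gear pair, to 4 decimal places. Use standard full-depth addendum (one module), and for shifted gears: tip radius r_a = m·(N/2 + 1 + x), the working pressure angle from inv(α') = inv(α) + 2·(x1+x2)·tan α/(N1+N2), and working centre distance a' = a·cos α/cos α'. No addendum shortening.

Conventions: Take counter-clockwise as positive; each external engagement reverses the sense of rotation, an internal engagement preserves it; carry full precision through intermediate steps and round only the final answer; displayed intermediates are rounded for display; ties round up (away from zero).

2.1213

recognized (one external pair, fixed centres): single-mesh tooth geometry, m = 3.761, N1 = 30, N2 = 66
base radii: r_b1 = 54.171946, r_b2 = 119.178280
tip radii: r_a1 = 59.412517, r_a2 = 127.276001
inv(α') = inv(16.211°) + 2·(-0.203-0.159)·tan α/(30+66) = 0.00560711  ⇒  α' = 14.55314°
a' = a·cos α / cos α' = 180.5280·cos 16.211°/cos 14.55314° = 179.096534
action lengths: √(r_a1²−r_b1²) = 24.397694, √(r_a2²−r_b2²) = 44.673459
base pitch p_b = π·m·cos α = 11.345746
CR = (24.397694 + 44.673459 − 179.096534·sin 14.55314°)/11.345746 = 2.121340
contact ratio ≈ 2.1213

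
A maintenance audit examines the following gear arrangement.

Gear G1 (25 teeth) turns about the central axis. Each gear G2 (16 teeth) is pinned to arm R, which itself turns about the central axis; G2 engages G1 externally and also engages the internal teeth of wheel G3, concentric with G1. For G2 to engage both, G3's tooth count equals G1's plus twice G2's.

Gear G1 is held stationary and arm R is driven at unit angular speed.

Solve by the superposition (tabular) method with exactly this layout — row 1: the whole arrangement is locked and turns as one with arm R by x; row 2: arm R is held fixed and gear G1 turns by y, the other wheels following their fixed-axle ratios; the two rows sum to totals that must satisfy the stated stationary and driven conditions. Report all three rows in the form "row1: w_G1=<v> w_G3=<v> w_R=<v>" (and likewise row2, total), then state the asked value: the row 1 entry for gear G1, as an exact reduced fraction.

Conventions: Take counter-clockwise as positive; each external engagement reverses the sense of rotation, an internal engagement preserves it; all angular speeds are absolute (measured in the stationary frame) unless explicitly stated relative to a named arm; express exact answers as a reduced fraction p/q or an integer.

recognized (axles ride arm R): planetary set, 25/16/57 teeth
row 1 (train locked, turned with arm): all members turn x
row 2 (arm held, sun turns y): ω_ring = −(25/57)·y, ω_arm = 0
boundary: total ω_sun = x + y = 0 and total ω_arm = x = 1  ⇒  y = -1, x = 1
row 2 ring = −(25/57)·(-1) = 25/57
totals (row 1 + row 2): sun 1 + (-1) = 0, ring 1 + 25/57 = 82/57, arm 1 + 0 = 1
asked cell (row1, sun) = 1

row1: w_G1=1 w_G3=1 w_R=1
row2: w_G1=-1 w_G3=25/57 w_R=0
total: w_G1=0 w_G3=82/57 w_R=1
asked value: 1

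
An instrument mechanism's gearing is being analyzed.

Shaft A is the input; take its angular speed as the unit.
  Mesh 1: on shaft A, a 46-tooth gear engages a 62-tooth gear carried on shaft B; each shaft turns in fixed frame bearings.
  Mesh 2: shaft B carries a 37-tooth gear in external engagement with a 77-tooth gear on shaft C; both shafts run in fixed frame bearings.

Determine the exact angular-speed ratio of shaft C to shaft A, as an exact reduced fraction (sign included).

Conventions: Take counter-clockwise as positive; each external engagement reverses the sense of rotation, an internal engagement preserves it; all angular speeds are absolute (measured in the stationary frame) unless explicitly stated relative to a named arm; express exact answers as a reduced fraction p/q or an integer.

851/2387

class = fixed-axis compound train [2 meshes; 2 ratios multiply, 2 sense flips]
mesh 1 [46T→62T]: running ratio 23/31, sense −
mesh 2 [37T→77T]: running ratio 851/2387, sense +
ω_out/ω_in = 851/2387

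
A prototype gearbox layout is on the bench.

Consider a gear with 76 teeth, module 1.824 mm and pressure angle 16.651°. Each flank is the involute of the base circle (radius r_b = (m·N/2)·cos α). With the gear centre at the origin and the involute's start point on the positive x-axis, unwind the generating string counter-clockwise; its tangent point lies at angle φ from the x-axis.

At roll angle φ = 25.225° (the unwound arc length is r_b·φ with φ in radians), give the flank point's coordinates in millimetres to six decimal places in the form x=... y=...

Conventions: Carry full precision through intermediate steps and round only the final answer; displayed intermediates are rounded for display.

x=72.532733 y=1.852541

recognized (one wheel, involute flank): single-mesh tooth geometry, m = 1.824, N = 76
pitch radius r_p = m·N/2 = 1.824·76/2 = 69.312000
base radius r_b = r_p·cos α = 69.312000·cos 16.651° = 66.405602
roll angle φ = 25.225° = 0.44025930 rad
x = r_b·(cos φ + φ·sin φ) = 72.532733
y = r_b·(sin φ − φ·cos φ) = 1.852541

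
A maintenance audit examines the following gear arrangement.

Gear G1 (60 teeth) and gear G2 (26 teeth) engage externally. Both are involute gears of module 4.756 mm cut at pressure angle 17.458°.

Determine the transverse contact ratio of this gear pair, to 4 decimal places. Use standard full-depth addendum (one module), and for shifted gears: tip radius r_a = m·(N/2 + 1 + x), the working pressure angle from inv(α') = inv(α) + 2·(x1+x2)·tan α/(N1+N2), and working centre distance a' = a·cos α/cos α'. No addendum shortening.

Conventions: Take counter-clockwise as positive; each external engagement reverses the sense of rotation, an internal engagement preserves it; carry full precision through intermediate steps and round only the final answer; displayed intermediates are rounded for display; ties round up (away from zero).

1.8397

recognized (one external pair, fixed centres): single-mesh tooth geometry, m = 4.756, N1 = 60, N2 = 26
base radii: r_b1 = 136.107749, r_b2 = 58.980024
tip radii: r_a1 = 147.436000, r_a2 = 66.584000
no profile shift: α' = α, a' = a
action lengths: √(r_a1²−r_b1²) = 56.674993, √(r_a2²−r_b2²) = 30.899608
base pitch p_b = π·m·cos α = 14.253170
CR = (56.674993 + 30.899608 − 204.508000·sin 17.45800°)/14.253170 = 1.839650
contact ratio ≈ 1.8397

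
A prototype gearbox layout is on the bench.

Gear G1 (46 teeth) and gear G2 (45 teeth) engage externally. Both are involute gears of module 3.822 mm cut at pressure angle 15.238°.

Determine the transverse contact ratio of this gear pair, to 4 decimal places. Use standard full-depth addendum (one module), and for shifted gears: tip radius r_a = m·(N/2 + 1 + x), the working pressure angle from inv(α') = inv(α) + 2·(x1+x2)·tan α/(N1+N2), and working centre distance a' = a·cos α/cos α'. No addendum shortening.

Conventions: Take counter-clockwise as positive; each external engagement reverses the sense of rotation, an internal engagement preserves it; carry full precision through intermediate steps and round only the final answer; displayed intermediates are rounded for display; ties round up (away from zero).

single-mesh involute tooth geometry (46T engaging 45T at module 3.822)
base radii: r_b1 = 84.815435, r_b2 = 82.971621
tip radii: r_a1 = 91.728000, r_a2 = 89.817000
no profile shift: α' = α, a' = a
action lengths: √(r_a1²−r_b1²) = 34.933765, √(r_a2²−r_b2²) = 34.391911
base pitch p_b = π·m·cos α = 11.585024
CR = (34.933765 + 34.391911 − 173.901000·sin 15.23800°)/11.585024 = 2.038789
contact ratio ≈ 2.0388

2.0388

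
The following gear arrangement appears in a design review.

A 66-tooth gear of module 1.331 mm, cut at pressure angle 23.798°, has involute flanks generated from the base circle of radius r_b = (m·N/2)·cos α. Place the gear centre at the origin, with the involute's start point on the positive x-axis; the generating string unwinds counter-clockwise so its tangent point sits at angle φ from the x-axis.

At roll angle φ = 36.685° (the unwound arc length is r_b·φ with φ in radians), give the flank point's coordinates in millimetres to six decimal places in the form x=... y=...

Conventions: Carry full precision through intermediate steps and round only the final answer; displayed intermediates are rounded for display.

x=47.600801 y=3.374175

single-mesh involute tooth geometry (66T wheel at module 1.331)
pitch radius r_p = m·N/2 = 1.331·66/2 = 43.923000
base radius r_b = r_p·cos α = 43.923000·cos 23.798° = 40.188392
roll angle φ = 36.685° = 0.64027404 rad
x = r_b·(cos φ + φ·sin φ) = 47.600801
y = r_b·(sin φ − φ·cos φ) = 3.374175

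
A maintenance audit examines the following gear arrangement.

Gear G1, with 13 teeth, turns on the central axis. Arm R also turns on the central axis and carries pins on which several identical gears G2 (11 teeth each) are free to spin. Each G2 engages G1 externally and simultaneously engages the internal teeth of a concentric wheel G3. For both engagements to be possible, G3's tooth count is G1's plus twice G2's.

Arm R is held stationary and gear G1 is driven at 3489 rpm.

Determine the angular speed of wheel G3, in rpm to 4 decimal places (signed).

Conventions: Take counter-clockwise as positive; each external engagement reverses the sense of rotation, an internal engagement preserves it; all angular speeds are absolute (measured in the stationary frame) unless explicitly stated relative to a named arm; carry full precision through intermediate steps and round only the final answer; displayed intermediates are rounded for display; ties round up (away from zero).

topology: planetary set — G1 13T / G2 11T / G3 35T, arm = carrier (Willis)
normalise by the input: solve with ω_sun = 1, then scale by 3489 rpm
ring teeth: 13 + 2·11 = 35
13(ω_sun−ω_arm) = −35(ω_ring−ω_arm),  ω_arm = 0, ω_sun = 1
ω_ring = 0 − (13/35)(1−0) = -13/35
scale: ω_ring = -13/35 × 3489 rpm = -1295.9143 rpm

-1295.9143 rpm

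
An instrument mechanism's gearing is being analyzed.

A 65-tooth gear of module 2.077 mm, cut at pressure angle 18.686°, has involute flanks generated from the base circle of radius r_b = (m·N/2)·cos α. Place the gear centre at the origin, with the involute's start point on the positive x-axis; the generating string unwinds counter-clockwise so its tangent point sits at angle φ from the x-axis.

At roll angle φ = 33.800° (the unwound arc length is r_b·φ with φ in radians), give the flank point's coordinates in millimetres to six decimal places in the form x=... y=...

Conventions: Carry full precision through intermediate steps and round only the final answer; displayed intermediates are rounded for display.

single-mesh involute tooth geometry (65T wheel at module 2.077)
pitch radius r_p = m·N/2 = 2.077·65/2 = 67.502500
base radius r_b = r_p·cos α = 67.502500·cos 18.686° = 63.944348
roll angle φ = 33.800° = 0.58992129 rad
x = r_b·(cos φ + φ·sin φ) = 74.121417
y = r_b·(sin φ − φ·cos φ) = 4.225455

x=74.121417 y=4.225455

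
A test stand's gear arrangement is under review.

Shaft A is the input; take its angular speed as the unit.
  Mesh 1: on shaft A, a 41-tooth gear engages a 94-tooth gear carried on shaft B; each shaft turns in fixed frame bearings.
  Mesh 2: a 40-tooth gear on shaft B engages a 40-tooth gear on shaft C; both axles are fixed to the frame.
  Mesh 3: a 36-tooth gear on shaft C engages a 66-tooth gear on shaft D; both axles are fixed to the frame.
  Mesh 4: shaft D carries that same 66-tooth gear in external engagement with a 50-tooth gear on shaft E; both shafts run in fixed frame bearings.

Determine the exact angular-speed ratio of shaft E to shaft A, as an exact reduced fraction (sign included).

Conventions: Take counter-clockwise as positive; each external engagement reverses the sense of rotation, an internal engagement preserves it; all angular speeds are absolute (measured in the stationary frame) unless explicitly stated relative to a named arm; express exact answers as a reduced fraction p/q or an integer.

class = fixed-axis compound train [4 meshes; 4 ratios multiply, 4 sense flips]
mesh 1 [41T→94T]: running ratio 41/94, sense −
mesh 2 [40T→40T]: running ratio 41/94, sense +
mesh 3 [36T→66T]: running ratio 123/517, sense −
mesh 4 [66T→50T]: running ratio 369/1175, sense +
ω_out/ω_in = 369/1175

369/1175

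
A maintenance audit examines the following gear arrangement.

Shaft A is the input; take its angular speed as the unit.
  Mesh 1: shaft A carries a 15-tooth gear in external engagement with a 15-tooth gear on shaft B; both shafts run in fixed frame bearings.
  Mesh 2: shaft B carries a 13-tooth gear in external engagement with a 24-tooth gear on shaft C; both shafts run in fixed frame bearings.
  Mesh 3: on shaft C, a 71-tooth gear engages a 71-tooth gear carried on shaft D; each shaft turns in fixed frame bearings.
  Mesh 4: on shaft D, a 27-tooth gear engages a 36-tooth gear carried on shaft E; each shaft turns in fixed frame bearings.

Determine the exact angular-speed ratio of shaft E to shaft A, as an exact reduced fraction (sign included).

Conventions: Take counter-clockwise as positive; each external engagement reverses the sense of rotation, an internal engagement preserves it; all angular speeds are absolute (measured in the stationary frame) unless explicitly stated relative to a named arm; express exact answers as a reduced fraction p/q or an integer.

13/32

class = fixed-axis compound train [4 meshes; 4 ratios multiply, 4 sense flips]
mesh 1 [15T→15T]: running ratio 1, sense −
mesh 2 [13T→24T]: running ratio 13/24, sense +
mesh 3 [71T→71T]: running ratio 13/24, sense −
mesh 4 [27T→36T]: running ratio 13/32, sense +
ω_out/ω_in = 13/32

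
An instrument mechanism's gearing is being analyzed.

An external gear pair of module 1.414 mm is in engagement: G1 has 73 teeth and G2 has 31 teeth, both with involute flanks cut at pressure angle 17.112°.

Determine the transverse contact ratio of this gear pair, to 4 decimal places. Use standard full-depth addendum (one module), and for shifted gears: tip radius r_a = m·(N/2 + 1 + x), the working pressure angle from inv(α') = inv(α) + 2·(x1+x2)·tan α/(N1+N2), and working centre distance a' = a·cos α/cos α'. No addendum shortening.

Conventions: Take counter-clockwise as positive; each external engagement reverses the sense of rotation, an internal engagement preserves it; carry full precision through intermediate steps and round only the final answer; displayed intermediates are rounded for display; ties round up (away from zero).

topology: single-mesh involute geometry — m = 1.414, 73T/31T pair
base radii: r_b1 = 49.326254, r_b2 = 20.946765
tip radii: r_a1 = 53.025000, r_a2 = 23.331000
no profile shift: α' = α, a' = a
action lengths: √(r_a1²−r_b1²) = 19.456909, √(r_a2²−r_b2²) = 10.274657
base pitch p_b = π·m·cos α = 4.245562
CR = (19.456909 + 10.274657 − 73.528000·sin 17.11200°)/4.245562 = 1.907086
contact ratio ≈ 1.9071

1.9071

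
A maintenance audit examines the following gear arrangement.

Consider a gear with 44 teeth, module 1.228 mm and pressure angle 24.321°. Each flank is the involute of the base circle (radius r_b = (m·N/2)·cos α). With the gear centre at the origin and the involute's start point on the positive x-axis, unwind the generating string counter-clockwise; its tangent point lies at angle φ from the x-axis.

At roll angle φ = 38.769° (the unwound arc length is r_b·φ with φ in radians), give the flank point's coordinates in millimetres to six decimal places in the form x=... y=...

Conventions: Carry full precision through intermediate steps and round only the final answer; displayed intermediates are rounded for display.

class = single-mesh tooth geometry [base-circle involute, m = 1.228, 44T]
pitch radius r_p = m·N/2 = 1.228·44/2 = 27.016000
base radius r_b = r_p·cos α = 27.016000·cos 24.321° = 24.618395
roll angle φ = 38.769° = 0.67664670 rad
x = r_b·(cos φ + φ·sin φ) = 29.625306
y = r_b·(sin φ − φ·cos φ) = 2.427774

x=29.625306 y=2.427774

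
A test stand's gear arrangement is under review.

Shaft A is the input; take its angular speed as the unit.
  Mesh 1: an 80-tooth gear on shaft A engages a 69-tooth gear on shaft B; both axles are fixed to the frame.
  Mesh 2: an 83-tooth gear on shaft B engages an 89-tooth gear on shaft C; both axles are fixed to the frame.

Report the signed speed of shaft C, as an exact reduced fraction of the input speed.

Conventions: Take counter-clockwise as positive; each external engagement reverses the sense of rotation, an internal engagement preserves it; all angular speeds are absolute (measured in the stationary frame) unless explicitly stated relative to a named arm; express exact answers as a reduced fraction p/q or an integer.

6640/6141

2-mesh fixed-axis compound train (all bearings frame-fixed)
mesh 1 [80T→69T]: |ω|/ω_in = 1×80/69 = 80/69, sense flips to −
mesh 2 [83T→89T]: |ω|/ω_in = (80/69)×83/89 = 6640/6141, sense flips to +
signed output speed (× input speed) = 6640/6141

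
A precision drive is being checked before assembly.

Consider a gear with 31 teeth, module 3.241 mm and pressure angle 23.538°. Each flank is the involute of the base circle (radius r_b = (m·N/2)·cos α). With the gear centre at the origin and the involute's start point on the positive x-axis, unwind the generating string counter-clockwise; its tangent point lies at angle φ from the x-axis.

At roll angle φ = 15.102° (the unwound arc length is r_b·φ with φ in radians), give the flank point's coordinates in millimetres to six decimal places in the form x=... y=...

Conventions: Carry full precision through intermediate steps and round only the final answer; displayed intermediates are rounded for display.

x=47.627837 y=0.279175

topology: single-mesh involute geometry — m = 3.241, N = 31
pitch radius r_p = m·N/2 = 3.241·31/2 = 50.235500
base radius r_b = r_p·cos α = 50.235500·cos 23.538° = 46.055676
roll angle φ = 15.102° = 0.26357962 rad
x = r_b·(cos φ + φ·sin φ) = 47.627837
y = r_b·(sin φ − φ·cos φ) = 0.279175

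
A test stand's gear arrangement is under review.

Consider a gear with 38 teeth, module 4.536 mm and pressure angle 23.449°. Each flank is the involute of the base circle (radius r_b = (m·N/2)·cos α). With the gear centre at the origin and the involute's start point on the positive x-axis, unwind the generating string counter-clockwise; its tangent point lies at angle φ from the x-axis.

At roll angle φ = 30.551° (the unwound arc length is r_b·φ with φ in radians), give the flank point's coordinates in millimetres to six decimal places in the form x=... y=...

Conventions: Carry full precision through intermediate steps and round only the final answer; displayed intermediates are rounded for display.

x=89.520097 y=3.883122

class = single-mesh tooth geometry [base-circle involute, m = 4.536, 38T]
pitch radius r_p = m·N/2 = 4.536·38/2 = 86.184000
base radius r_b = r_p·cos α = 86.184000·cos 23.449° = 79.066464
roll angle φ = 30.551° = 0.53321554 rad
x = r_b·(cos φ + φ·sin φ) = 89.520097
y = r_b·(sin φ − φ·cos φ) = 3.883122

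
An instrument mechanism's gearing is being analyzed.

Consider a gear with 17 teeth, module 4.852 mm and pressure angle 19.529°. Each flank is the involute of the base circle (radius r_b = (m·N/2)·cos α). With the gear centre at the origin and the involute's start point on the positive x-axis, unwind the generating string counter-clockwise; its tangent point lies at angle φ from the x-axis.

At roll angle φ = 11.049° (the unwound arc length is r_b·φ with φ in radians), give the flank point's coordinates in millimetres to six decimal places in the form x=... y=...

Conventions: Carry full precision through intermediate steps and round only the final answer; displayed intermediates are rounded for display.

topology: single-mesh involute geometry — m = 4.852, N = 17
pitch radius r_p = m·N/2 = 4.852·17/2 = 41.242000
base radius r_b = r_p·cos α = 41.242000·cos 19.529° = 38.869447
roll angle φ = 11.049° = 0.19284143 rad
x = r_b·(cos φ + φ·sin φ) = 39.585477
y = r_b·(sin φ − φ·cos φ) = 0.092570

x=39.585477 y=0.092570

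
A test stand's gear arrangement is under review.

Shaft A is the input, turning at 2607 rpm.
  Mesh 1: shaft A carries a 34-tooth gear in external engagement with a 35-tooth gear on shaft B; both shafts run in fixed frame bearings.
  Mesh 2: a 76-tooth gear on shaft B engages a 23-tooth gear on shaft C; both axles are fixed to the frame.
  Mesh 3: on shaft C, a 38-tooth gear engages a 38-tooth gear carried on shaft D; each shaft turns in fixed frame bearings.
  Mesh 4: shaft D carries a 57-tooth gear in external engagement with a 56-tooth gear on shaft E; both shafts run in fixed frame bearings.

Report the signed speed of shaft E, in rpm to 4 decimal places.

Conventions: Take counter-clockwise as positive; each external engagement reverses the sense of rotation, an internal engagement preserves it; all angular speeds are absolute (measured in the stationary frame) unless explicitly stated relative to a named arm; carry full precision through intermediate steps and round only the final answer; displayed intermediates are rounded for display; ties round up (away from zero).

+8517.7421 rpm

topology: fixed-axis compound train — 4 meshes, A→E
mesh 1 [34T→35T]: ω = 2607.0000×34/35 = 2532.5143 rpm, sense flips to −
mesh 2 [76T→23T]: ω = 2532.5143×76/23 = 8368.3081 rpm, sense flips to +
mesh 3 [38T→38T]: ω = 8368.3081×38/38 = 8368.3081 rpm, sense flips to −
mesh 4 [57T→56T]: ω = 8368.3081×57/56 = 8517.7421 rpm, sense flips to +
signed output speed = +8517.7421 rpm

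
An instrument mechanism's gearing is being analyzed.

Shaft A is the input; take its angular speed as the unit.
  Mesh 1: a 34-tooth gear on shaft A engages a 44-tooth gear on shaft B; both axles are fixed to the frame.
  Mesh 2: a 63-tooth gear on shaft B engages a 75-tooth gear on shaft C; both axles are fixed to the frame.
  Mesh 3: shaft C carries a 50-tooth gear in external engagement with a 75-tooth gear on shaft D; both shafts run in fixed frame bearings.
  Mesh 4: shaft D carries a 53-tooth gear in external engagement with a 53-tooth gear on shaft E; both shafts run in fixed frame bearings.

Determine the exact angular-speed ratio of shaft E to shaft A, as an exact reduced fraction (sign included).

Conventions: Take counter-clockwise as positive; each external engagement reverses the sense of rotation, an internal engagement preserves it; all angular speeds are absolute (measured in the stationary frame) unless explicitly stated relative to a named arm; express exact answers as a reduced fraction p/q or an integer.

class = fixed-axis compound train [4 meshes; 4 ratios multiply, 4 sense flips]
mesh 1 [34T→44T]: running ratio 17/22, sense −
mesh 2 [63T→75T]: running ratio 357/550, sense +
mesh 3 [50T→75T]: running ratio 119/275, sense −
mesh 4 [53T→53T]: running ratio 119/275, sense +
ω_out/ω_in = 119/275

119/275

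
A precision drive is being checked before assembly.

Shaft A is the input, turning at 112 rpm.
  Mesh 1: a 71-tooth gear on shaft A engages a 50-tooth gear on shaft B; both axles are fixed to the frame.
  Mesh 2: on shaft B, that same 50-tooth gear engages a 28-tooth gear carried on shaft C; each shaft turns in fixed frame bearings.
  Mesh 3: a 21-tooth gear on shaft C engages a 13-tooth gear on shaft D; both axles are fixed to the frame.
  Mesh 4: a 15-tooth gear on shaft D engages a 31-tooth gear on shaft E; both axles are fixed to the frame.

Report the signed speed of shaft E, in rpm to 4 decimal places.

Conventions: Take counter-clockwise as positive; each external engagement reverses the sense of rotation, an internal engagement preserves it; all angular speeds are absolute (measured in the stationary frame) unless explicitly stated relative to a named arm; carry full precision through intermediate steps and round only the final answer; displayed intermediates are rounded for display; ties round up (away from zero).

+221.9851 rpm

class = fixed-axis compound train [4 meshes; 4 ratios multiply, 4 sense flips]
mesh 1 [71T→50T]: ω = 112.0000×71/50 = 159.0400 rpm, sense flips to −
mesh 2 [50T→28T]: ω = 159.0400×50/28 = 284.0000 rpm, sense flips to +
mesh 3 [21T→13T]: ω = 284.0000×21/13 = 458.7692 rpm, sense flips to −
mesh 4 [15T→31T]: ω = 458.7692×15/31 = 221.9851 rpm, sense flips to +
signed output speed = +221.9851 rpm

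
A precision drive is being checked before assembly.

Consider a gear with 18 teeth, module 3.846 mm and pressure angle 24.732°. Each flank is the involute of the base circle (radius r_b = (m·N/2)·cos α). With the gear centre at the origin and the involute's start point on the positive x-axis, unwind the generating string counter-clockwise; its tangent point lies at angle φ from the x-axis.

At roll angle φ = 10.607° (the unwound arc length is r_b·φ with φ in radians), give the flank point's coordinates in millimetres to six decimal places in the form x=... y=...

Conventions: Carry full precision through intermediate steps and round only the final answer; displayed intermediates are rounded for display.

topology: single-mesh involute geometry — m = 3.846, N = 18
pitch radius r_p = m·N/2 = 3.846·18/2 = 34.614000
base radius r_b = r_p·cos α = 34.614000·cos 24.732° = 31.439019
roll angle φ = 10.607° = 0.18512707 rad
x = r_b·(cos φ + φ·sin φ) = 31.973151
y = r_b·(sin φ − φ·cos φ) = 0.066263

x=31.973151 y=0.066263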